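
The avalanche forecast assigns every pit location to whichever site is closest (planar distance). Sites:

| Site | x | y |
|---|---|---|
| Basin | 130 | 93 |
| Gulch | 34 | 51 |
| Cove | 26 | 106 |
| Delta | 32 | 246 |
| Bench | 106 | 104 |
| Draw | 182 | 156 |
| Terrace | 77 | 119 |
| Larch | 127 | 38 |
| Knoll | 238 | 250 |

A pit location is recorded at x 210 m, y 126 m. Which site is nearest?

Draw

Squared distances to each site:
Basin: 7489.000; Gulch: 36601.000; Cove: 34256.000; Delta: 46084.000; Bench: 11300.000; Draw: 1684.000; Terrace: 17738.000; Larch: 14633.000; Knoll: 16160.000.
Minimum at Draw.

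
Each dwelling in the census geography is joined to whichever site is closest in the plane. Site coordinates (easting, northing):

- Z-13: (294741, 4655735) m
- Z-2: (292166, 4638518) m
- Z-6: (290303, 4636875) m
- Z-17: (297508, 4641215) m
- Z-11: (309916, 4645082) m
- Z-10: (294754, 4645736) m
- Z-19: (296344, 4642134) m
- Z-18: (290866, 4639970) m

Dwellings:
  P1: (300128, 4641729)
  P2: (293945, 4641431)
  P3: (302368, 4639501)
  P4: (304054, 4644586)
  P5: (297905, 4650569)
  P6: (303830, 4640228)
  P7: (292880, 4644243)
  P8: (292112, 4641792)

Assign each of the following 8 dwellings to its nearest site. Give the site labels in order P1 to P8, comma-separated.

Z-17, Z-19, Z-17, Z-11, Z-10, Z-17, Z-10, Z-18

P1 → Z-17 (d²=7128596.00)
P2 → Z-19 (d²=6249410.00)
P3 → Z-17 (d²=26557396.00)
P4 → Z-11 (d²=34609060.00)
P5 → Z-10 (d²=33286690.00)
P6 → Z-17 (d²=40941853.00)
P7 → Z-10 (d²=5740925.00)
P8 → Z-18 (d²=4872200.00)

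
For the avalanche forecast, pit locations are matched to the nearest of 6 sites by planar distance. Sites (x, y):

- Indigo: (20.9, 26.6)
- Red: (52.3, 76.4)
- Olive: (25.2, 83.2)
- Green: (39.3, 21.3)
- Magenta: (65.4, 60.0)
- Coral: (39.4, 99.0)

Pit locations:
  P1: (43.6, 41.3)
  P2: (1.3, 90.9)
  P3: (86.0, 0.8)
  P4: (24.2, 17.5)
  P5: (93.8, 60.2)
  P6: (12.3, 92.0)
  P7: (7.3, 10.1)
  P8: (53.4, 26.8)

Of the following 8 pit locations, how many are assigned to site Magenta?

1

P1 → Green
P2 → Olive
P3 → Green
P4 → Indigo
P5 → Magenta
P6 → Olive
P7 → Indigo
P8 → Green
1 of the 8 goes to Magenta.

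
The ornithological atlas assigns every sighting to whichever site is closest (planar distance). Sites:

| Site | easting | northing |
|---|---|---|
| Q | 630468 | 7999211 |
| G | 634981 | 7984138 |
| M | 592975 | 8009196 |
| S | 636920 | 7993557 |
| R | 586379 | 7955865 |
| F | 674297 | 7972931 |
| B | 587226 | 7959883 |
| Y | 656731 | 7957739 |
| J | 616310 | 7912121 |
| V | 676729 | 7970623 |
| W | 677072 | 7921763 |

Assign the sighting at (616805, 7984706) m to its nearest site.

G

Squared distances to each site:
Q: 397072594.000; G: 330689600.000; M: 1167629000.000; S: 482953426.000; R: 1757544757.000; F: 3443980689.000; B: 1491098570.000; Y: 2321304565.000; J: 5268827250.000; V: 3789216665.000; W: 7593932538.000.
Minimum at G.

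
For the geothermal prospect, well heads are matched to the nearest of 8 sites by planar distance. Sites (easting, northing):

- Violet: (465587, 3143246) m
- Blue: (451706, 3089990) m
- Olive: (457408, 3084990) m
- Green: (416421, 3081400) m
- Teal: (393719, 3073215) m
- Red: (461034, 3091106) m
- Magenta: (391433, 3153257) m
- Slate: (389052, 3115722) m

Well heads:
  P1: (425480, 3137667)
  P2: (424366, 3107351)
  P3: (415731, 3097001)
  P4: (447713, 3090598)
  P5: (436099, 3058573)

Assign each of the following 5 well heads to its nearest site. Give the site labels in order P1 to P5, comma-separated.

P1 → Magenta (d²=1402246309.00)
P2 → Green (d²=736577426.00)
P3 → Green (d²=243867301.00)
P4 → Blue (d²=16313713.00)
P5 → Green (d²=908295613.00)

Magenta, Green, Green, Blue, Green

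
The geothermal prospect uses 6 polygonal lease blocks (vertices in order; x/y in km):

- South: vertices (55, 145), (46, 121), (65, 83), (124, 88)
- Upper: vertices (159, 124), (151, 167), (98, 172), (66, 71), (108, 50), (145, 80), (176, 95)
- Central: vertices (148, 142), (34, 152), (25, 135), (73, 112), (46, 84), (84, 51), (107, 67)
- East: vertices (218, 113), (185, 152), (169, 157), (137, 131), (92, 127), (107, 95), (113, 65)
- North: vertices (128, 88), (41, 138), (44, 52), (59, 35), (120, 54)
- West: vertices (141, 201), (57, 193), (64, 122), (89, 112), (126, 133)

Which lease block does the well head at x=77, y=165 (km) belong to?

West

Cast a ray rightward from (77, 165). For each polygon, the edges (by vertex number in listed order) whose endpoints lie on opposite sides of y = 165, where each meets that height, and whether that is right or left of the point:
South: no edge straddles that height → 0 crossings.
Upper: 1–2 at x≈151.4 (right), 3–4 at x≈95.8 (right) → 2 crossings.
Central: no edge straddles that height → 0 crossings.
East: no edge straddles that height → 0 crossings.
North: no edge straddles that height → 0 crossings.
West: 2–3 at x≈59.8 (left), 5–1 at x≈133.1 (right) → 1 crossing.
Only West has an odd count, so the point is inside West.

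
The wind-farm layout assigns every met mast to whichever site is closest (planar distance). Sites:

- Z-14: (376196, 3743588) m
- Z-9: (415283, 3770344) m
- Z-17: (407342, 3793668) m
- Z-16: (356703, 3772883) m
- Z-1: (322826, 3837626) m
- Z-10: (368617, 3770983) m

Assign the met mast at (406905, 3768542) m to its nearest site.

Z-9

Squared distances to each site:
Z-14: 1565744797.000; Z-9: 73438088.000; Z-17: 631506845.000; Z-16: 2539085085.000; Z-1: 11841877297.000; Z-10: 1471929425.000.
Minimum at Z-9.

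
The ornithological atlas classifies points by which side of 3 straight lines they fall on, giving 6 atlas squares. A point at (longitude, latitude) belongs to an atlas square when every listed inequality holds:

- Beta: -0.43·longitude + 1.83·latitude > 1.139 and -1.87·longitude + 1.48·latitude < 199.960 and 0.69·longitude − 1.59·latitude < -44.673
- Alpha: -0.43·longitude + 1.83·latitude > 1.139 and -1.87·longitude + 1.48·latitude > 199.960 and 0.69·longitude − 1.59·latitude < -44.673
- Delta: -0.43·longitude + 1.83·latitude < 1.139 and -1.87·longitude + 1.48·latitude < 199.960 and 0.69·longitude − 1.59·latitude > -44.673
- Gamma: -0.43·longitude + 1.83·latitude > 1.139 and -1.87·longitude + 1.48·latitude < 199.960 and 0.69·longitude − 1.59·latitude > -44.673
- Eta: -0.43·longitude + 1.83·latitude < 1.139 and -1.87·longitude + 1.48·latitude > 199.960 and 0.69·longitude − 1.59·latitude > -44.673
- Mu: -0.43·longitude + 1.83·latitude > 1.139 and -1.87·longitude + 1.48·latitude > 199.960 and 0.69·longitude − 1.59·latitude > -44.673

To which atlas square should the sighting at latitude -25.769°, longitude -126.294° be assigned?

-0.43·-126.294 + 1.83·-25.769 = 7.149, which is > 1.139
-1.87·-126.294 + 1.48·-25.769 = 198.032, which is < 199.960
0.69·-126.294 − 1.59·-25.769 = -46.170, which is < -44.673
This sign pattern matches Beta.

Beta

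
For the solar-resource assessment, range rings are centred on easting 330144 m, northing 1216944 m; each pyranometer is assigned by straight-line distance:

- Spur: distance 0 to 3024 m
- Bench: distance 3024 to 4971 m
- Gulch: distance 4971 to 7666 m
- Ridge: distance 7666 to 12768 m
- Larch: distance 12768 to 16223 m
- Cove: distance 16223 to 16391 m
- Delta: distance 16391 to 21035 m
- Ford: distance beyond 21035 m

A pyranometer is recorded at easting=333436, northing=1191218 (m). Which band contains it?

Ford

Distance = √((333436−330144)² + (1191218−1216944)²) = √(10837264.000 + 661827076.000) = 25935.773 m.
21035 ≤ 25935.773 < ∞ → Ford.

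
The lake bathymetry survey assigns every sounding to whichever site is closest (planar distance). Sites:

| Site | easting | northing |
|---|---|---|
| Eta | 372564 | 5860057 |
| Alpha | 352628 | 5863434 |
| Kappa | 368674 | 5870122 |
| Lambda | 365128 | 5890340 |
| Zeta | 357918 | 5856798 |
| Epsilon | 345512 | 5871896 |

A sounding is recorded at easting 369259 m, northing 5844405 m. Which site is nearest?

Eta

Squared distances to each site:
Eta: 255908129.000; Alpha: 638693002.000; Kappa: 661706314.000; Lambda: 2127089386.000; Zeta: 282204730.000; Epsilon: 1319675090.000.
Minimum at Eta.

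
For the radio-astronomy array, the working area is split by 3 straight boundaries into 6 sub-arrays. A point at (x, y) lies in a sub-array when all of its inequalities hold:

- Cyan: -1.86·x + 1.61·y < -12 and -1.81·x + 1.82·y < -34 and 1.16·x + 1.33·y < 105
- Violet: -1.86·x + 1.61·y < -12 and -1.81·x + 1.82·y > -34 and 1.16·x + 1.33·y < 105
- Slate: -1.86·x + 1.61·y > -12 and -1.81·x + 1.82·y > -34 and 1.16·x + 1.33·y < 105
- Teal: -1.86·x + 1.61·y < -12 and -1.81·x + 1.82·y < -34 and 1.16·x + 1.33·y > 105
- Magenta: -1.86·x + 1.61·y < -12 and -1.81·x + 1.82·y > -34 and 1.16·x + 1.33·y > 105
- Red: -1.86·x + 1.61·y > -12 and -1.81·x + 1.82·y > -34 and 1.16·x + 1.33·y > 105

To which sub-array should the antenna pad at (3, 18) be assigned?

-1.86·3 + 1.61·18 = 23.400, which is > -12
-1.81·3 + 1.82·18 = 27.330, which is > -34
1.16·3 + 1.33·18 = 27.420, which is < 105
This sign pattern matches Slate.

Slate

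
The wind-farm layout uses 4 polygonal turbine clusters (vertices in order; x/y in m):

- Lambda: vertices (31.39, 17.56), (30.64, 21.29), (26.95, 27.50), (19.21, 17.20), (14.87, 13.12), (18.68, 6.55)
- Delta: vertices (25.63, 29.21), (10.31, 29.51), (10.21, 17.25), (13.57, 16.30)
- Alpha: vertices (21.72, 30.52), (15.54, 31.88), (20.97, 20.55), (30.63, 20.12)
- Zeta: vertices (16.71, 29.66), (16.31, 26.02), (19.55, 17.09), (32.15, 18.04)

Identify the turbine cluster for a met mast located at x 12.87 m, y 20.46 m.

Delta

Cast a ray rightward from (12.87, 20.46). For each polygon, the edges (by vertex number in listed order) whose endpoints lie on opposite sides of y = 20.46, where each meets that height, and whether that is right or left of the point:
Lambda: 1–2 at x≈30.807 (right), 3–4 at x≈21.660 (right) → 2 crossings.
Delta: 2–3 at x≈10.236 (left), 4–1 at x≈17.456 (right) → 1 crossing.
Alpha: 3–4 at x≈22.992 (right), 4–1 at x≈30.339 (right) → 2 crossings.
Zeta: 2–3 at x≈18.327 (right), 4–1 at x≈28.934 (right) → 2 crossings.
Only Delta has an odd count, so the point is inside Delta.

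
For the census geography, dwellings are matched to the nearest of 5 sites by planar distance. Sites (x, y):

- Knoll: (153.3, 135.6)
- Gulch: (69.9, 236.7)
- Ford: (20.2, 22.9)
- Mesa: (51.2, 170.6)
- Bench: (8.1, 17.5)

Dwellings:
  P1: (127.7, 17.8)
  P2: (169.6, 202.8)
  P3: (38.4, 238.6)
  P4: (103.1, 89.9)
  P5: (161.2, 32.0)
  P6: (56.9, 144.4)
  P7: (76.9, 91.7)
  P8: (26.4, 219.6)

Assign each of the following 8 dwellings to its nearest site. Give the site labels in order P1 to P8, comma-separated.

P1 → Ford (d²=11582.26)
P2 → Knoll (d²=4781.53)
P3 → Gulch (d²=995.86)
P4 → Knoll (d²=4608.53)
P5 → Knoll (d²=10795.37)
P6 → Mesa (d²=718.93)
P7 → Mesa (d²=6885.70)
P8 → Gulch (d²=2184.66)

Ford, Knoll, Gulch, Knoll, Knoll, Mesa, Mesa, Gulch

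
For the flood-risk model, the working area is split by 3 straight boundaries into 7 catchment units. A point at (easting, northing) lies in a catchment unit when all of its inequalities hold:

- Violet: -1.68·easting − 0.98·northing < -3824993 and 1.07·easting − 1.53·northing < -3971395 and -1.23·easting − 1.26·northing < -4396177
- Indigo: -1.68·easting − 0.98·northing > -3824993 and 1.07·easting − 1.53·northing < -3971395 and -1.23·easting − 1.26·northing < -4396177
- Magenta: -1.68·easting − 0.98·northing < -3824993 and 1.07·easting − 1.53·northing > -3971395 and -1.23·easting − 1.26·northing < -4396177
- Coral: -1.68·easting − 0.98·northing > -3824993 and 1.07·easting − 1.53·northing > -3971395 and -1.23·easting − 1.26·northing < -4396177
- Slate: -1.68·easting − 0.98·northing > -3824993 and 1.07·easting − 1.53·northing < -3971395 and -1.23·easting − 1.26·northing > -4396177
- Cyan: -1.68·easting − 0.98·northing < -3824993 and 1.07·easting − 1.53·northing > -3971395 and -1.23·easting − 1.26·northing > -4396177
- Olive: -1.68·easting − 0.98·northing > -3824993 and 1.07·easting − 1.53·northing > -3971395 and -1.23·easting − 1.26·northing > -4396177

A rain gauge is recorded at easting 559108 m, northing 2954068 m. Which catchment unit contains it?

-1.68·559108 − 0.98·2954068 = -3834288.080, which is < -3824993
1.07·559108 − 1.53·2954068 = -3921478.480, which is > -3971395
-1.23·559108 − 1.26·2954068 = -4409828.520, which is < -4396177
This sign pattern matches Magenta.

Magenta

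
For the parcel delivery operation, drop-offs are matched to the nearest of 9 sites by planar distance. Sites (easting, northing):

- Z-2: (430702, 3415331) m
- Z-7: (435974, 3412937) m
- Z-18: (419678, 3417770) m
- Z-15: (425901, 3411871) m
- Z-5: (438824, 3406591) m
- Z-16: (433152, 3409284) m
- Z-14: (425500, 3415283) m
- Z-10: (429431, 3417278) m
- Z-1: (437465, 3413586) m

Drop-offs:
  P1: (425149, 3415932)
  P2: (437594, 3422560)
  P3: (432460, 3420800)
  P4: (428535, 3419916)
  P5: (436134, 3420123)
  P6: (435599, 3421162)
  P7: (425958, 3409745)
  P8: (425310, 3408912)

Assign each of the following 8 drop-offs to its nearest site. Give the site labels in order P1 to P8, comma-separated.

Z-14, Z-1, Z-10, Z-10, Z-1, Z-10, Z-15, Z-15

P1 → Z-14 (d²=544402.00)
P2 → Z-1 (d²=80549317.00)
P3 → Z-10 (d²=21579325.00)
P4 → Z-10 (d²=7761860.00)
P5 → Z-1 (d²=44503930.00)
P6 → Z-10 (d²=53129680.00)
P7 → Z-15 (d²=4523125.00)
P8 → Z-15 (d²=9104962.00)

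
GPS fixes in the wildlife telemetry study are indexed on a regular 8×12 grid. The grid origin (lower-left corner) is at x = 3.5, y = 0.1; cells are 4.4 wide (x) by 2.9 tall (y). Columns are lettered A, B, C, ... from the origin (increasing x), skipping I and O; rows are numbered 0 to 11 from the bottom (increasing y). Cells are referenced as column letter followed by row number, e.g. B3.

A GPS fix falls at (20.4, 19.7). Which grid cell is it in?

D6

Column index: ⌊(20.4 − 3.5) / 4.4⌋ = ⌊3.841⌋ = 3 → column D
Row offset from origin: ⌊(19.7 − 0.1) / 2.9⌋ = ⌊6.759⌋ = 6 → row 6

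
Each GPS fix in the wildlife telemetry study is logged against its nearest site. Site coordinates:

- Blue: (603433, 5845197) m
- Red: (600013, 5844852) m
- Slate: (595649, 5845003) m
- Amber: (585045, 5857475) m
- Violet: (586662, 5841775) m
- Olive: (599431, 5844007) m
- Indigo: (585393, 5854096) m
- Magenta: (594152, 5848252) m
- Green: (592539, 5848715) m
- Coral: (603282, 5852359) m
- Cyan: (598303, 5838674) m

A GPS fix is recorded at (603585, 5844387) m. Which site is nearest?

Blue

Squared distances to each site:
Blue: 679204.000; Red: 12975409.000; Slate: 63359552.000; Amber: 515027344.000; Violet: 293210473.000; Olive: 17400116.000; Indigo: 425213545.000; Magenta: 103919714.000; Green: 140745700.000; Coral: 63644593.000; Cyan: 60537893.000.
Minimum at Blue.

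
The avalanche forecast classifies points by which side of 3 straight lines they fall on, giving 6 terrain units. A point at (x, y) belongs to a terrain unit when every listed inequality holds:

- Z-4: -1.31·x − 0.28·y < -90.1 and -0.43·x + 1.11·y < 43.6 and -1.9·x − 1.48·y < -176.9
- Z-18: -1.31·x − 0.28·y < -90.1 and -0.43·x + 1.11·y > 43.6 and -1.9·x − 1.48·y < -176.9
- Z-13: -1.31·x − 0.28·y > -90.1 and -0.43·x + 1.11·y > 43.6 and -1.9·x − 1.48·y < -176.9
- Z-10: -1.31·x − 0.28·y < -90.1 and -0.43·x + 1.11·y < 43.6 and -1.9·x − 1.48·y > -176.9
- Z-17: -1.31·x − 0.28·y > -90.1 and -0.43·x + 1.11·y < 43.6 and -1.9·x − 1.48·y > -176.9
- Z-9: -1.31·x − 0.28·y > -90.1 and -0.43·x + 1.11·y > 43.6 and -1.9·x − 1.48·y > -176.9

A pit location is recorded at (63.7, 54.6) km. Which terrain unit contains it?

Z-4

-1.31·63.7 − 0.28·54.6 = -98.735, which is < -90.1
-0.43·63.7 + 1.11·54.6 = 33.215, which is < 43.6
-1.9·63.7 − 1.48·54.6 = -201.838, which is < -176.9
This sign pattern matches Z-4.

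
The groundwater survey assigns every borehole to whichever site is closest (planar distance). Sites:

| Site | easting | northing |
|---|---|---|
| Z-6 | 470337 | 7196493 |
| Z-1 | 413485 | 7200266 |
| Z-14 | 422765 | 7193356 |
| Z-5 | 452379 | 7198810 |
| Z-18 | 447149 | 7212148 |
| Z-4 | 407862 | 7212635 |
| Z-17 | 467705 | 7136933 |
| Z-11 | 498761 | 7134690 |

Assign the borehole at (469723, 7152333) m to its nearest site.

Squared distances to each site:
Z-6: 1950482596.000; Z-1: 5460285133.000; Z-14: 3887940293.000; Z-5: 2460925865.000; Z-18: 4087419701.000; Z-4: 7463114525.000; Z-17: 241232324.000; Z-11: 1154480893.000.
Minimum at Z-17.

Z-17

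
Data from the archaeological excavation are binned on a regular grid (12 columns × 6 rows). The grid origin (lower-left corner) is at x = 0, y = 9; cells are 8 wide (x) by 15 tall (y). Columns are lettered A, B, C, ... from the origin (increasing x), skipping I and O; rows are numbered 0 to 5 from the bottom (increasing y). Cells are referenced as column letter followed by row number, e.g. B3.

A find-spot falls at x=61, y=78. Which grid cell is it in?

Column index: ⌊(61 − 0) / 8⌋ = ⌊7.625⌋ = 7 → column H
Row offset from origin: ⌊(78 − 9) / 15⌋ = ⌊4.600⌋ = 4 → row 4

H4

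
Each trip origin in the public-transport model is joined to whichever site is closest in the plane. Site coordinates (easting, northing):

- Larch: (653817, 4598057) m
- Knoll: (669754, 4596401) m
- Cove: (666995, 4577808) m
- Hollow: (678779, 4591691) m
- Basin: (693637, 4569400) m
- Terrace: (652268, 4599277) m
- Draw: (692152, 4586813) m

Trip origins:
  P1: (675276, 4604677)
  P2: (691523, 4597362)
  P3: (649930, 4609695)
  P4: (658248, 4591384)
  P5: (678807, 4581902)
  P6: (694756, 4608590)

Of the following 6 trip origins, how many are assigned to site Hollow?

P1 → Knoll
P2 → Draw
P3 → Terrace
P4 → Larch
P5 → Hollow
P6 → Draw
1 of the 6 goes to Hollow.

1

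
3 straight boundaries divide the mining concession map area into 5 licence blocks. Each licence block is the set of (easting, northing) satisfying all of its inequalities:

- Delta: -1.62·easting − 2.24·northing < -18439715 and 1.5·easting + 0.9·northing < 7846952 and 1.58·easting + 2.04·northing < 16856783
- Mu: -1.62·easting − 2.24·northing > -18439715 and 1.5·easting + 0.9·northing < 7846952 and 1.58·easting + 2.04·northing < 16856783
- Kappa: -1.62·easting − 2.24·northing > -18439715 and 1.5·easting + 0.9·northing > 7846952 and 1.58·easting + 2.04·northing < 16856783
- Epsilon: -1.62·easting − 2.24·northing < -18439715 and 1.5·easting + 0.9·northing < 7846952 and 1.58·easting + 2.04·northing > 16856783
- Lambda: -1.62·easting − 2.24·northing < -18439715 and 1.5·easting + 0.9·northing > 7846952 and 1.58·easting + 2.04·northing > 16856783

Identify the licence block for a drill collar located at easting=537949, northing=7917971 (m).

Lambda

-1.62·537949 − 2.24·7917971 = -18607732.420, which is < -18439715
1.5·537949 + 0.9·7917971 = 7933097.400, which is > 7846952
1.58·537949 + 2.04·7917971 = 17002620.260, which is > 16856783
This sign pattern matches Lambda.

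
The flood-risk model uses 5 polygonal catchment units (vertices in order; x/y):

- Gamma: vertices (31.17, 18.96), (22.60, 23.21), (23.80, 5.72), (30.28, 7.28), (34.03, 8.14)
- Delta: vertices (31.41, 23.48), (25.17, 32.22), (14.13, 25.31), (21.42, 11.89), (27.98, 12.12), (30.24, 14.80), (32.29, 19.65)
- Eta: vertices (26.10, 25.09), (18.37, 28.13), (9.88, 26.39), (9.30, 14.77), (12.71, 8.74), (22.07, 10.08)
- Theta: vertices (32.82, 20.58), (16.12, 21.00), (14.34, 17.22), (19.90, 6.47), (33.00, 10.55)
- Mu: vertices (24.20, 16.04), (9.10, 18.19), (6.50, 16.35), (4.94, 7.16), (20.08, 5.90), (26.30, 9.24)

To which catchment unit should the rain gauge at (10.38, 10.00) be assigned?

Mu

Cast a ray rightward from (10.38, 10.00). For each polygon, the edges (by vertex number in listed order) whose endpoints lie on opposite sides of y = 10.00, where each meets that height, and whether that is right or left of the point:
Gamma: 2–3 at x≈23.506 (right), 5–1 at x≈33.538 (right) → 2 crossings.
Delta: no edge straddles that height → 0 crossings.
Eta: 4–5 at x≈11.997 (right), 5–6 at x≈21.511 (right) → 2 crossings.
Theta: 3–4 at x≈18.074 (right), 4–5 at x≈31.234 (right) → 2 crossings.
Mu: 3–4 at x≈5.422 (left), 6–1 at x≈26.065 (right) → 1 crossing.
Only Mu has an odd count, so the point is inside Mu.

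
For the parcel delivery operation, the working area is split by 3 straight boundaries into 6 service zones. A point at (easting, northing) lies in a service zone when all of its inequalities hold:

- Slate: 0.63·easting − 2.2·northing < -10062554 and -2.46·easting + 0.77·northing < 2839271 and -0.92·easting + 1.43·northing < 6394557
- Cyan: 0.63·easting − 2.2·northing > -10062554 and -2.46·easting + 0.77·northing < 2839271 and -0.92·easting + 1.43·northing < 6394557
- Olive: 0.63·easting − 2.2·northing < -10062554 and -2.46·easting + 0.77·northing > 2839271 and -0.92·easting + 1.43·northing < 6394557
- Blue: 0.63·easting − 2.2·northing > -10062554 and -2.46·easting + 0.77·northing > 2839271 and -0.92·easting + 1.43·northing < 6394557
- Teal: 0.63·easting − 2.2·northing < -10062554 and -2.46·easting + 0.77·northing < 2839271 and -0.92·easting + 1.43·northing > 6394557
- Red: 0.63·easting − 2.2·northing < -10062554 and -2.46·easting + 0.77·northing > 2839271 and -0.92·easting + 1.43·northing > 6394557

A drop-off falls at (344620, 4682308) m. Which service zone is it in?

Slate

0.63·344620 − 2.2·4682308 = -10083967.000, which is < -10062554
-2.46·344620 + 0.77·4682308 = 2757611.960, which is < 2839271
-0.92·344620 + 1.43·4682308 = 6378650.040, which is < 6394557
This sign pattern matches Slate.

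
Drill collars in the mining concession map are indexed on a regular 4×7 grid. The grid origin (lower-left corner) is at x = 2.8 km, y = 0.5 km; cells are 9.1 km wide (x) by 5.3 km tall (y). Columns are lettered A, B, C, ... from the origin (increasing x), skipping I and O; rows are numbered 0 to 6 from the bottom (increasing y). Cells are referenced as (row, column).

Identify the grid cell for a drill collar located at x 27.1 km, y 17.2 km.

(3, C)

Column index: ⌊(27.1 − 2.8) / 9.1⌋ = ⌊2.670⌋ = 2 → column C
Row offset from origin: ⌊(17.2 − 0.5) / 5.3⌋ = ⌊3.151⌋ = 3 → row 3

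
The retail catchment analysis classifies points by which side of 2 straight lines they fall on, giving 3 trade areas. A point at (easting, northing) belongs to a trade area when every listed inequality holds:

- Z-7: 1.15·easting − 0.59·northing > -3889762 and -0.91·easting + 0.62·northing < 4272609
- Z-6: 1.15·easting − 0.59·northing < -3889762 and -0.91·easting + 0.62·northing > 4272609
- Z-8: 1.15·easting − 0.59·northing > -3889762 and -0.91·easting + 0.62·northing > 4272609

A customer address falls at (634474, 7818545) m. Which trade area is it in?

Z-7

1.15·634474 − 0.59·7818545 = -3883296.450, which is > -3889762
-0.91·634474 + 0.62·7818545 = 4270126.560, which is < 4272609
This sign pattern matches Z-7.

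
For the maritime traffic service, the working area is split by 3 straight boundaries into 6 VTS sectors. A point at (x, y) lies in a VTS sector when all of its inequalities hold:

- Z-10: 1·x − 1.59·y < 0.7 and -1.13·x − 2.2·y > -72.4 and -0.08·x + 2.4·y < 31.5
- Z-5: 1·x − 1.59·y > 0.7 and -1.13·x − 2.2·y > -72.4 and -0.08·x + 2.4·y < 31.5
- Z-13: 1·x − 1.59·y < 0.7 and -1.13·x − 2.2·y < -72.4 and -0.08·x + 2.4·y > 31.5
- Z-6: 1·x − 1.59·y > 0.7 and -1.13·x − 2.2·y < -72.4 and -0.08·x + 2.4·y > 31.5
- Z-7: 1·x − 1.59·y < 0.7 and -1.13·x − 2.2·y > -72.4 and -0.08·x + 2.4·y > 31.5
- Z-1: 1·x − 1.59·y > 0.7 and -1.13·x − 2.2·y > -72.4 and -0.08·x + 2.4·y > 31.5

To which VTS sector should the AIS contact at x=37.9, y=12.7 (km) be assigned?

1·37.9 − 1.59·12.7 = 17.707, which is > 0.7
-1.13·37.9 − 2.2·12.7 = -70.767, which is > -72.4
-0.08·37.9 + 2.4·12.7 = 27.448, which is < 31.5
This sign pattern matches Z-5.

Z-5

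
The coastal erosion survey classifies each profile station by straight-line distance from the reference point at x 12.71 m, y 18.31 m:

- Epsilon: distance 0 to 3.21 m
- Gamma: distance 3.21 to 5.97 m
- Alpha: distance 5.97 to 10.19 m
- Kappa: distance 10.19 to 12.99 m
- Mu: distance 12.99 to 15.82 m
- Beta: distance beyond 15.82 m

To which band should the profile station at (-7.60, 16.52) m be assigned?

Distance = √((-7.60−12.71)² + (16.52−18.31)²) = √(412.496 + 3.204) = 20.389 m.
15.82 ≤ 20.389 < ∞ → Beta.

Beta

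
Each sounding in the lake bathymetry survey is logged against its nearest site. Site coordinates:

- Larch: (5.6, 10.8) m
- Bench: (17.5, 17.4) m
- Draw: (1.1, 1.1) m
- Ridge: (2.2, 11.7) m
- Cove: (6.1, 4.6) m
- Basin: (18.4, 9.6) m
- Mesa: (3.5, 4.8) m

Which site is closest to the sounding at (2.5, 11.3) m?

Squared distances to each site:
Larch: 9.860; Bench: 262.210; Draw: 106.000; Ridge: 0.250; Cove: 57.850; Basin: 255.700; Mesa: 43.250.
Minimum at Ridge.

Ridge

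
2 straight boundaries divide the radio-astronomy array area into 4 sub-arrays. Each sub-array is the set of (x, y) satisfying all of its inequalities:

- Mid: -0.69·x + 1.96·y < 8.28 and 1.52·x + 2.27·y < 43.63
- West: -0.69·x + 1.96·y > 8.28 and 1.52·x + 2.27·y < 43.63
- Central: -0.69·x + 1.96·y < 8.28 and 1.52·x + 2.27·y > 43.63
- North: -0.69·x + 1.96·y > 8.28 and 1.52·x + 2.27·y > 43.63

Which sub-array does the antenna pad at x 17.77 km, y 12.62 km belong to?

North

-0.69·17.77 + 1.96·12.62 = 12.474, which is > 8.28
1.52·17.77 + 2.27·12.62 = 55.658, which is > 43.63
This sign pattern matches North.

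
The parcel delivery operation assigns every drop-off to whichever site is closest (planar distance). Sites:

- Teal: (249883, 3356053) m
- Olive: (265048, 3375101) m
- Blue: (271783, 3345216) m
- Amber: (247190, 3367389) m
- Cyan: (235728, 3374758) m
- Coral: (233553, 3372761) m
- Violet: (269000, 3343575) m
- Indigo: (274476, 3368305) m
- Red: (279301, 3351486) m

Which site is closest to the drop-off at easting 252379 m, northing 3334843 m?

Violet

Squared distances to each site:
Teal: 456094116.000; Olive: 1781210125.000; Blue: 484114345.000; Amber: 1086167837.000; Cyan: 1870463026.000; Coral: 1792193000.000; Violet: 352505465.000; Indigo: 1607982853.000; Red: 1001783533.000.
Minimum at Violet.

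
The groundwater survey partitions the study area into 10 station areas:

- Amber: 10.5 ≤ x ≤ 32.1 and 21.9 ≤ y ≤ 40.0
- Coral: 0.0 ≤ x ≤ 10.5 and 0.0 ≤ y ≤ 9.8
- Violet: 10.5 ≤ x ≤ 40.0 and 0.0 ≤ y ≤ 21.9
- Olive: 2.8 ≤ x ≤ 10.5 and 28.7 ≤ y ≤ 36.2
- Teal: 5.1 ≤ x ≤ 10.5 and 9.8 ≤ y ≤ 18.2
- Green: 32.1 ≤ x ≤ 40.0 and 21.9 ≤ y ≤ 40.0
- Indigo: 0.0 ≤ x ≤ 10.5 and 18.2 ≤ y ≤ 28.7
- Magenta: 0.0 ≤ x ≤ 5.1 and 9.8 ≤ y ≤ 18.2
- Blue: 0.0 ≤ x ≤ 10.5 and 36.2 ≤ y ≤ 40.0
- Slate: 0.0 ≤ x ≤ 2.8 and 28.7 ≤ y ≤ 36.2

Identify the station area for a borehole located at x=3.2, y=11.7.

The point has x = 3.2 and y = 11.7.
Only Magenta satisfies 0.0 ≤ x ≤ 5.1 and 9.8 ≤ y ≤ 18.2.

Magenta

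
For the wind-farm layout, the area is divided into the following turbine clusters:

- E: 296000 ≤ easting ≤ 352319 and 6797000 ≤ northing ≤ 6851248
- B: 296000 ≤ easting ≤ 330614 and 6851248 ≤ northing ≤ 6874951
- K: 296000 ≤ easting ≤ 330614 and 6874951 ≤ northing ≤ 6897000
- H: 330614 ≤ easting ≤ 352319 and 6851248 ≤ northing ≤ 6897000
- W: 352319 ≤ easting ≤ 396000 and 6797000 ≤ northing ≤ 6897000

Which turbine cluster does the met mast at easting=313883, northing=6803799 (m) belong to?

The point has easting = 313883 and northing = 6803799.
Only E satisfies 296000 ≤ easting ≤ 352319 and 6797000 ≤ northing ≤ 6851248.

E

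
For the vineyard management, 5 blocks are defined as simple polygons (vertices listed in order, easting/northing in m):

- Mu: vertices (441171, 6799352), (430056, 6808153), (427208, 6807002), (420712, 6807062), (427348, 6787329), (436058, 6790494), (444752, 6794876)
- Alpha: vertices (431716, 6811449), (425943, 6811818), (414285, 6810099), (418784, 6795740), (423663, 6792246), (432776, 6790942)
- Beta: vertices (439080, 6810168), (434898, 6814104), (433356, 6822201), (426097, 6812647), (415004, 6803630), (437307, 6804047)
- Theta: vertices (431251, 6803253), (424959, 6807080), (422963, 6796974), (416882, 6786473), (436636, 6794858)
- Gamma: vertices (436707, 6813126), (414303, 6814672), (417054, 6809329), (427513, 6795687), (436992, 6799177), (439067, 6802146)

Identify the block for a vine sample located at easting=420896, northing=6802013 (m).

Cast a ray rightward from (420896, 6802013). For each polygon, the edges (by vertex number in listed order) whose endpoints lie on opposite sides of northing = 6802013, where each meets that height, and whether that is right or left of the point:
Mu: 1–2 at easting≈437810.4 (right), 4–5 at easting≈422409.9 (right) → 2 crossings.
Alpha: 3–4 at easting≈416818.5 (left), 6–1 at easting≈432203.7 (right) → 1 crossing.
Beta: no edge straddles that height → 0 crossings.
Theta: 2–3 at easting≈423958.2 (right), 5–1 at easting≈432046.4 (right) → 2 crossings.
Gamma: 3–4 at easting≈422663.0 (right), 5–6 at easting≈438974.0 (right) → 2 crossings.
Only Alpha has an odd count, so the point is inside Alpha.

Alpha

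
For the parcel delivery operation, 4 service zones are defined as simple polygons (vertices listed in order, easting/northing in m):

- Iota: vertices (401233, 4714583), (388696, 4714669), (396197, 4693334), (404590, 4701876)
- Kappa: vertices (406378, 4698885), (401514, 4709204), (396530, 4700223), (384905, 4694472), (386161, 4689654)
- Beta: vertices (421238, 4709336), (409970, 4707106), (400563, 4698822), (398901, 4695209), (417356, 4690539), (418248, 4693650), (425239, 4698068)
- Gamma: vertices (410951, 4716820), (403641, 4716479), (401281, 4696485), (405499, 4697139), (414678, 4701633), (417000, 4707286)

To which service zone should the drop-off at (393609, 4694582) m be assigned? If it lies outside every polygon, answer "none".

Kappa

Cast a ray rightward from (393609, 4694582). For each polygon, the edges (by vertex number in listed order) whose endpoints lie on opposite sides of northing = 4694582, where each meets that height, and whether that is right or left of the point:
Iota: 2–3 at easting≈395758.2 (right), 3–4 at easting≈397423.2 (right) → 2 crossings.
Kappa: 3–4 at easting≈385127.4 (left), 5–1 at easting≈396953.9 (right) → 1 crossing.
Beta: 4–5 at easting≈401378.8 (right), 6–7 at easting≈419722.8 (right) → 2 crossings.
Gamma: no edge straddles that height → 0 crossings.
Only Kappa has an odd count, so the point is inside Kappa.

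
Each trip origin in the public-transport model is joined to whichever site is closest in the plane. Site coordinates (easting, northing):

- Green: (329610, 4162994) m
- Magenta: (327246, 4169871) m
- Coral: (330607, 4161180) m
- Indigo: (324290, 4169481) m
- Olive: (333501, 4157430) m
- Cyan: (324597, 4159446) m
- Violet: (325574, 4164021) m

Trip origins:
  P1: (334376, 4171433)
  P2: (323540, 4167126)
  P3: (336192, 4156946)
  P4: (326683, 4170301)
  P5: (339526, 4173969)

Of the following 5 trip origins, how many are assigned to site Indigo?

P1 → Magenta
P2 → Indigo
P3 → Olive
P4 → Magenta
P5 → Magenta
1 of the 5 goes to Indigo.

1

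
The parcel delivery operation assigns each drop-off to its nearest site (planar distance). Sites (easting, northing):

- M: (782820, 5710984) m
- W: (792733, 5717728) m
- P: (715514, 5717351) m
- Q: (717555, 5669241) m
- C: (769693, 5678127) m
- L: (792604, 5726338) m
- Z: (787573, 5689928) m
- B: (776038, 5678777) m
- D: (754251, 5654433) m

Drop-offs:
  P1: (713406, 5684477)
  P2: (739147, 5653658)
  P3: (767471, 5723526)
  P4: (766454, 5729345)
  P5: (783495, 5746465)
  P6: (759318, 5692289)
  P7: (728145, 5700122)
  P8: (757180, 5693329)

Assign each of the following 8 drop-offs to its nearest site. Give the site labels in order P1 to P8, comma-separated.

P1 → Q (d²=249349897.00)
P2 → D (d²=228731441.00)
P3 → M (d²=392893565.00)
P4 → M (d²=604972277.00)
P5 → L (d²=488070010.00)
P6 → C (d²=308202869.00)
P7 → P (d²=456380602.00)
P8 → C (d²=387675973.00)

Q, D, M, M, L, C, P, C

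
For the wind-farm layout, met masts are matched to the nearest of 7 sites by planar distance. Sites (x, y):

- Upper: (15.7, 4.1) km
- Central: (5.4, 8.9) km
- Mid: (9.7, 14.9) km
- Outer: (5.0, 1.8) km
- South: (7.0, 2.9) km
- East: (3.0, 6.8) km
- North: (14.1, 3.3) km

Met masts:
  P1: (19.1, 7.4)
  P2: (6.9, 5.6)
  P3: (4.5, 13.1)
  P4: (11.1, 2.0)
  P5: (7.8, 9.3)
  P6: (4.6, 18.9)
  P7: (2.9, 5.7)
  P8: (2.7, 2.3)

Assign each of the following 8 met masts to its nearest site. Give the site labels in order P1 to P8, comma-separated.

Upper, South, Central, North, Central, Mid, East, Outer

P1 → Upper (d²=22.45)
P2 → South (d²=7.30)
P3 → Central (d²=18.45)
P4 → North (d²=10.69)
P5 → Central (d²=5.92)
P6 → Mid (d²=42.01)
P7 → East (d²=1.22)
P8 → Outer (d²=5.54)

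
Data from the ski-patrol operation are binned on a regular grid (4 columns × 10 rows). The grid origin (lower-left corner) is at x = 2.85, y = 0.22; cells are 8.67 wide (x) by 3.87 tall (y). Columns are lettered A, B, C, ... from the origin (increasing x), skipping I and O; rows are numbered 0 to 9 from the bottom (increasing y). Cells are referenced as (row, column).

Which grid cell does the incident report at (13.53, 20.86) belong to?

(5, B)

Column index: ⌊(13.53 − 2.85) / 8.67⌋ = ⌊1.232⌋ = 1 → column B
Row offset from origin: ⌊(20.86 − 0.22) / 3.87⌋ = ⌊5.333⌋ = 5 → row 5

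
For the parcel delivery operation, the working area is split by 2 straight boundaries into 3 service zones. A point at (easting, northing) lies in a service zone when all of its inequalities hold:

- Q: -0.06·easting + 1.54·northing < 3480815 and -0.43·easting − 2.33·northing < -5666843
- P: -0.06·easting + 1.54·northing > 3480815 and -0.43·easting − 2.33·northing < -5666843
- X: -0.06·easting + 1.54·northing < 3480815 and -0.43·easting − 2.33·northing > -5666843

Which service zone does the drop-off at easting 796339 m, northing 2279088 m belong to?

X

-0.06·796339 + 1.54·2279088 = 3462015.180, which is < 3480815
-0.43·796339 − 2.33·2279088 = -5652700.810, which is > -5666843
This sign pattern matches X.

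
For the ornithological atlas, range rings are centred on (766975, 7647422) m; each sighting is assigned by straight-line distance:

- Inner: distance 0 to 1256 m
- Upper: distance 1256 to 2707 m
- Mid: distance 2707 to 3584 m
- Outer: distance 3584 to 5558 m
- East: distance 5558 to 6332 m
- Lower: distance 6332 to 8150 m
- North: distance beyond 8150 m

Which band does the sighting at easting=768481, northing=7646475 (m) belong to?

Upper

Distance = √((768481−766975)² + (7646475−7647422)²) = √(2268036.000 + 896809.000) = 1779.001 m.
1256 ≤ 1779.001 < 2707 → Upper.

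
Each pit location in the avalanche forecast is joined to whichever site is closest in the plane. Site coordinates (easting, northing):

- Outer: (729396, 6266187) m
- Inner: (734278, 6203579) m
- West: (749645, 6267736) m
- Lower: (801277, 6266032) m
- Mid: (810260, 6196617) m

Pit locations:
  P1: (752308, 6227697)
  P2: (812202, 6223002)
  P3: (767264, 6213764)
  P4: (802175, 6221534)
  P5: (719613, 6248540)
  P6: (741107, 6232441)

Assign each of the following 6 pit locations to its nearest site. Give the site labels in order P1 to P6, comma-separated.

Inner, Mid, Inner, Mid, Outer, Inner

P1 → Inner (d²=906758824.00)
P2 → Mid (d²=699939589.00)
P3 → Inner (d²=1191810421.00)
P4 → Mid (d²=686224114.00)
P5 → Outer (d²=407123698.00)
P6 → Inner (d²=879650285.00)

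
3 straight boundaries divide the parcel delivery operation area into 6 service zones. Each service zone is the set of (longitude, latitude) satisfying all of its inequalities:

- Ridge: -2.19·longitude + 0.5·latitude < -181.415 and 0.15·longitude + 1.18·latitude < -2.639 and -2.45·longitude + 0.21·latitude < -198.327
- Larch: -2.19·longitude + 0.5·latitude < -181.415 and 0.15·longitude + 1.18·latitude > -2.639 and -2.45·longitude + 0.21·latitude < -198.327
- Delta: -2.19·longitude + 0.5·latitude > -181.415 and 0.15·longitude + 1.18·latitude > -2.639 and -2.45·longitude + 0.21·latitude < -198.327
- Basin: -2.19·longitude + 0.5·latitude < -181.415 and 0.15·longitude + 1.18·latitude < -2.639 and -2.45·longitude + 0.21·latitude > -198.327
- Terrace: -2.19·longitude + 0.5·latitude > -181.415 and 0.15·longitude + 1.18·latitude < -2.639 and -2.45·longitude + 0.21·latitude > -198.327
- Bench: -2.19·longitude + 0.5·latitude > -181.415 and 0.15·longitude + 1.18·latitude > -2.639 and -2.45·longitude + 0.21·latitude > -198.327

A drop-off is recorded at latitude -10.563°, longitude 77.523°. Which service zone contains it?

Bench

-2.19·77.523 + 0.5·-10.563 = -175.057, which is > -181.415
0.15·77.523 + 1.18·-10.563 = -0.836, which is > -2.639
-2.45·77.523 + 0.21·-10.563 = -192.150, which is > -198.327
This sign pattern matches Bench.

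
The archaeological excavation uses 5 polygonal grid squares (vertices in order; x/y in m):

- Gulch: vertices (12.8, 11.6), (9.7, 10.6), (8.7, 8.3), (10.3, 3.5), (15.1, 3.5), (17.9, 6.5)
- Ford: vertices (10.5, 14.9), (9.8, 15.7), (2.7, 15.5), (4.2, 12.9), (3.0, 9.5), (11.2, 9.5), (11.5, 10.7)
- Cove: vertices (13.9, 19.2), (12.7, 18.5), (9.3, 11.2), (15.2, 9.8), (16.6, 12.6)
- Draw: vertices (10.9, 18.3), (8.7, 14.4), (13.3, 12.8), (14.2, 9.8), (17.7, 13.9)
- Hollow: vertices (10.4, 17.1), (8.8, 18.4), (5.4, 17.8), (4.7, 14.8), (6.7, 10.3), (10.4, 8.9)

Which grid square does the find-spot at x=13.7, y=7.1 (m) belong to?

Cast a ray rightward from (13.7, 7.1). For each polygon, the edges (by vertex number in listed order) whose endpoints lie on opposite sides of y = 7.1, where each meets that height, and whether that is right or left of the point:
Gulch: 3–4 at x≈9.10 (left), 6–1 at x≈17.30 (right) → 1 crossing.
Ford: no edge straddles that height → 0 crossings.
Cove: no edge straddles that height → 0 crossings.
Draw: no edge straddles that height → 0 crossings.
Hollow: no edge straddles that height → 0 crossings.
Only Gulch has an odd count, so the point is inside Gulch.

Gulch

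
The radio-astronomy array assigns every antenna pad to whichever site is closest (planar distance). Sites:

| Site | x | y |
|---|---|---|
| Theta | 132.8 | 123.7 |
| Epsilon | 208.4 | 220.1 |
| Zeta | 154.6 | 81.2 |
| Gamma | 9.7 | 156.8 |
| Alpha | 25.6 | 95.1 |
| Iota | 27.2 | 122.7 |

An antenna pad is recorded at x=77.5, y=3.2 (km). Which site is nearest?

Squared distances to each site:
Theta: 17578.340; Epsilon: 64180.420; Zeta: 12028.410; Gamma: 28189.800; Alpha: 11139.220; Iota: 16810.340.
Minimum at Alpha.

Alpha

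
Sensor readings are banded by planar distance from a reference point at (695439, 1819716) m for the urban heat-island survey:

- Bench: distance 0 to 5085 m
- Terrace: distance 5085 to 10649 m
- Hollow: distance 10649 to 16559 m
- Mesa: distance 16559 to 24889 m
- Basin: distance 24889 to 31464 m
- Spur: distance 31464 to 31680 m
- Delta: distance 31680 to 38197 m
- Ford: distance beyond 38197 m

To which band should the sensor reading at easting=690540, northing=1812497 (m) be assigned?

Terrace

Distance = √((690540−695439)² + (1812497−1819716)²) = √(24000201.000 + 52113961.000) = 8724.343 m.
5085 ≤ 8724.343 < 10649 → Terrace.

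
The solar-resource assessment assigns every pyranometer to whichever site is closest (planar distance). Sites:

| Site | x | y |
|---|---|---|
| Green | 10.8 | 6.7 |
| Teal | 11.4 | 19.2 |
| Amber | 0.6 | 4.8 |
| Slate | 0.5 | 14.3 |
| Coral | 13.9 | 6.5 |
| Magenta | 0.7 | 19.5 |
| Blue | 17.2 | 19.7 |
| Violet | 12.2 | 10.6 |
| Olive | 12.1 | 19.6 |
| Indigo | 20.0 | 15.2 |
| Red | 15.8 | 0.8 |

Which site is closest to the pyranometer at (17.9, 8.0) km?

Squared distances to each site:
Green: 52.100; Teal: 167.690; Amber: 309.530; Slate: 342.450; Coral: 18.250; Magenta: 428.090; Blue: 137.380; Violet: 39.250; Olive: 168.200; Indigo: 56.250; Red: 56.250.
Minimum at Coral.

Coral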